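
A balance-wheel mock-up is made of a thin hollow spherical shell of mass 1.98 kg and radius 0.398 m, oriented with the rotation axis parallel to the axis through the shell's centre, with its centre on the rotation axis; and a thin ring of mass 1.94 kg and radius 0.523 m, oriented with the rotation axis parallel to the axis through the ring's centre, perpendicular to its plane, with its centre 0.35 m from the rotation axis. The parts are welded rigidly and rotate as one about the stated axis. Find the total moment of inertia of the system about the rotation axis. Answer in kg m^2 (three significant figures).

Spherical shell: I_cm = (2/3)MR² = (2/3)(1.98)(0.398)² = 0.20909 kg m^2; axis through the centre, so I = 0.20909 kg m^2.
Thin ring: I_cm = MR² = (1.94)(0.523)² = 0.53065 kg m^2; centre at d = 0.35 m, so I = I_cm + Md² gives I = 0.53065 + (1.94)(0.35)² = 0.7683 kg m^2.
Total I = 0.20909 + 0.7683 = 0.97739 kg m^2.

0.977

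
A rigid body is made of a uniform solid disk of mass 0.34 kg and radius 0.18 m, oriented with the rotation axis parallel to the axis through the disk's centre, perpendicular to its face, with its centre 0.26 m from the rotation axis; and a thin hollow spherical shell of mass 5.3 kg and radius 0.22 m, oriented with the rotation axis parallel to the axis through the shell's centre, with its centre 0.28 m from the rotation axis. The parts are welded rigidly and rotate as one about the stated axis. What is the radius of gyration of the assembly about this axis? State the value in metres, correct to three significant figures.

Solid disk: I_cm = (1/2)MR² = (1/2)(0.34)(0.18)² = 0.005508 kg m²; centre at d = 0.26 m, so the parallel axis theorem gives I = 0.005508 + (0.34)(0.26)² = 0.028492 kg m².
Spherical shell: I_cm = (2/3)MR² = (2/3)(5.3)(0.22)² = 0.17101 kg m²; centre at d = 0.28 m, so the parallel axis theorem gives I = 0.17101 + (5.3)(0.28)² = 0.58653 kg m².
Total I = 0.61503 kg m²; total mass M = 5.64 kg.
k = √(I/M) = √(0.61503/5.64) = 0.33022 m.

0.330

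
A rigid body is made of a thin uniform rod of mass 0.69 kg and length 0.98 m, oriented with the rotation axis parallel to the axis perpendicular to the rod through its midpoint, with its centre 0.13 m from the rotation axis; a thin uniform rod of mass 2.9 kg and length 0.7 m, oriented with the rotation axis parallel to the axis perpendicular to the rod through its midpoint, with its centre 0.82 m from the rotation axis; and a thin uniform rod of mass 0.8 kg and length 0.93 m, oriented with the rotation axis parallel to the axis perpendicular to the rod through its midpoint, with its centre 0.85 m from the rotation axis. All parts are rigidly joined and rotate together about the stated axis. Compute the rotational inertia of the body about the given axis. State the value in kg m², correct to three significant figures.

Thin rod: I_cm = (1/12)ML² = (1/12)(0.69)(0.98)² = 0.055223 kg m²; centre at d = 0.13 m, so I = I_cm + Md² gives I = 0.055223 + (0.69)(0.13)² = 0.066884 kg m².
Thin rod: I_cm = (1/12)ML² = (1/12)(2.9)(0.7)² = 0.11842 kg m²; centre at d = 0.82 m, so I = I_cm + Md² gives I = 0.11842 + (2.9)(0.82)² = 2.0684 kg m².
Thin rod: I_cm = (1/12)ML² = (1/12)(0.8)(0.93)² = 0.05766 kg m²; centre at d = 0.85 m, so I = I_cm + Md² gives I = 0.05766 + (0.8)(0.85)² = 0.63566 kg m².
Total I = 0.066884 + 2.0684 + 0.63566 = 2.7709 kg m².

2.77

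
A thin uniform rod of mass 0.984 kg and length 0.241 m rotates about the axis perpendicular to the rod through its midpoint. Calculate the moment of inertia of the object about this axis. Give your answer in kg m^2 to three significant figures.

0.00476

I_cm = (1/12)ML² = (1/12)(0.984)(0.241)² = 0.0047626 kg m^2; axis through the centre, so I = 0.0047626 kg m^2.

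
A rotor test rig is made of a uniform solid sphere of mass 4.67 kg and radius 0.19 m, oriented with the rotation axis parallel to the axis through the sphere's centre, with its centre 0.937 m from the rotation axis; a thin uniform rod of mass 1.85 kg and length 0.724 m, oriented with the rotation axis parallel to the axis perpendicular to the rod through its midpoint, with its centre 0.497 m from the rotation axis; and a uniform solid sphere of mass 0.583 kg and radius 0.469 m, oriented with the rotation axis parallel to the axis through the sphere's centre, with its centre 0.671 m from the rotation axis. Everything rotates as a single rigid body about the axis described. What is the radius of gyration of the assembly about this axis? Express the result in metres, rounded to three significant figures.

0.841

Solid sphere: I_cm = (2/5)MR² = (2/5)(4.67)(0.19)² = 0.067435 kg m²; centre at d = 0.937 m, so I = I_cm + Md² gives I = 0.067435 + (4.67)(0.937)² = 4.1676 kg m².
Thin rod: I_cm = (1/12)ML² = (1/12)(1.85)(0.724)² = 0.08081 kg m²; centre at d = 0.497 m, so I = I_cm + Md² gives I = 0.08081 + (1.85)(0.497)² = 0.53778 kg m².
Solid sphere: I_cm = (2/5)MR² = (2/5)(0.583)(0.469)² = 0.051295 kg m²; centre at d = 0.671 m, so I = I_cm + Md² gives I = 0.051295 + (0.583)(0.671)² = 0.31379 kg m².
Total I = 5.0191 kg m²; total mass M = 7.103 kg.
k = √(I/M) = √(5.0191/7.103) = 0.84061 m.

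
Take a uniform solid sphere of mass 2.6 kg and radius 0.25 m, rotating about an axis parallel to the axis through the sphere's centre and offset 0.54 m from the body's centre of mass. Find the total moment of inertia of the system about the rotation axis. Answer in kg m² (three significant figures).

I_cm = (2/5)MR² = (2/5)(2.6)(0.25)² = 0.065 kg m²; centre at d = 0.54 m, so I = I_cm + Md² gives I = 0.065 + (2.6)(0.54)² = 0.82316 kg m².

0.823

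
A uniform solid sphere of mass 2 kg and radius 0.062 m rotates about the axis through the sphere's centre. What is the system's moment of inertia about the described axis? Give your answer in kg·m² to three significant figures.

I_cm = (2/5)MR² = (2/5)(2)(0.062)² = 0.0030752 kg·m²; axis through the centre, so I = 0.0030752 kg·m².

0.00308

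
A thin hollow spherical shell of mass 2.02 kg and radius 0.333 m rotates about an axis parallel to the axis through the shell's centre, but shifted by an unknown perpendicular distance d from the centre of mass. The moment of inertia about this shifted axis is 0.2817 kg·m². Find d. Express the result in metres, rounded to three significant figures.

About the centre-of-mass axis, I_cm = (2/3)MR² = (2/3)(2.02)(0.333)² = 0.14933 kg·m².
Parallel axis theorem: I = I_cm + Md², so Md² = 0.2817 − 0.14933 = 0.13237 kg·m².
d = √(0.13237 / 2.02) = 0.25599 m.

0.256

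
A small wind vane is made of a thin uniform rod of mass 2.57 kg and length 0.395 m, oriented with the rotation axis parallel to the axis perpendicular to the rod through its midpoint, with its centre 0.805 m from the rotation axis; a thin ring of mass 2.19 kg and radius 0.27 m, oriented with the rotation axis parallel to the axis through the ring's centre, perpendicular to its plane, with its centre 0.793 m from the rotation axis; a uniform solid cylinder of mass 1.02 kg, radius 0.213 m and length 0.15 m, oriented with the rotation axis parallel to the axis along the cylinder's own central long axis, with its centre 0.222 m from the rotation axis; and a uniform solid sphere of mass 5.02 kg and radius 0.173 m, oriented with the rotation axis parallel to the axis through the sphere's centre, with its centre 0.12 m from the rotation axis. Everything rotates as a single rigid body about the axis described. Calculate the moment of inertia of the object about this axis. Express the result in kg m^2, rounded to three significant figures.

3.44

Thin rod: I_cm = (1/12)ML² = (1/12)(2.57)(0.395)² = 0.033415 kg m^2; centre at d = 0.805 m, so the parallel axis theorem gives I = 0.033415 + (2.57)(0.805)² = 1.6988 kg m^2.
Thin ring: I_cm = MR² = (2.19)(0.27)² = 0.15965 kg m^2; centre at d = 0.793 m, so the parallel axis theorem gives I = 0.15965 + (2.19)(0.793)² = 1.5368 kg m^2.
Solid cylinder: I_cm = (1/2)MR² = (1/2)(1.02)(0.213)² = 0.023138 kg m^2; centre at d = 0.222 m, so the parallel axis theorem gives I = 0.023138 + (1.02)(0.222)² = 0.073408 kg m^2.
Solid sphere: I_cm = (2/5)MR² = (2/5)(5.02)(0.173)² = 0.060097 kg m^2; centre at d = 0.12 m, so the parallel axis theorem gives I = 0.060097 + (5.02)(0.12)² = 0.13239 kg m^2.
Total I = 1.6988 + 1.5368 + 0.073408 + 0.13239 = 3.4415 kg m^2.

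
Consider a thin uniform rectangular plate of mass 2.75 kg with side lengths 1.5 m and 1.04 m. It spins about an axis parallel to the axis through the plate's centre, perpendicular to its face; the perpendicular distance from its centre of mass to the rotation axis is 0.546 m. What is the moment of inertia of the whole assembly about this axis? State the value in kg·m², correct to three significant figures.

1.58

I_cm = (1/12)M(a²+b²) = (1/12)(2.75)[(1.5)² + (1.04)²] = 0.76349 kg·m²; centre at d = 0.546 m, so the parallel axis theorem gives I = 0.76349 + (2.75)(0.546)² = 1.5833 kg·m².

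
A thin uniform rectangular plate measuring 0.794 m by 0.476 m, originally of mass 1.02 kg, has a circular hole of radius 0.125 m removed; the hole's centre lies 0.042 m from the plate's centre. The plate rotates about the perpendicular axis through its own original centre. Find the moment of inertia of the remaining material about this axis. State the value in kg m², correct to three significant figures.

Unpierced body about its centre: I₀ = (1/12)M(a²+b²) = (1/12)(1.02)[(0.794)² + (0.476)²] = 0.072846 kg m².
The removed disk has mass m = M·πr²/(ab) = (1.02)·π(0.125)²/(0.794·0.476) = 0.13248 kg (same uniform areal density).
Its moment of inertia about the rotation axis (parallel-axis theorem): I_hole = (1/2)mr² + md² = (1/2)(0.13248)(0.125)² + (0.13248)(0.042)² = 0.0012687 kg m².
Treating the hole as negative mass, I = I₀ − I_hole = 0.072846 − 0.0012687 = 0.071577 kg m².

0.0716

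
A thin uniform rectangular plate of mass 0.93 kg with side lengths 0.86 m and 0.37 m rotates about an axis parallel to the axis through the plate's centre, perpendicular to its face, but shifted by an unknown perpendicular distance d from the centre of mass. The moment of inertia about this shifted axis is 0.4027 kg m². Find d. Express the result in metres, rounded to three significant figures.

About the centre-of-mass axis, I_cm = (1/12)M(a²+b²) = (1/12)(0.93)[(0.86)² + (0.37)²] = 0.067929 kg m².
Parallel axis theorem: I = I_cm + Md², so Md² = 0.4027 − 0.067929 = 0.33477 kg m².
d = √(0.33477 / 0.93) = 0.59997 m.

0.600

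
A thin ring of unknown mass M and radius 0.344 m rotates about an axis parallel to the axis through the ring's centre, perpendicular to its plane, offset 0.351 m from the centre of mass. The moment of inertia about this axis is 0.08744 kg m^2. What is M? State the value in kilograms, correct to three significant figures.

I = I_cm + Md² = MR² + Md² = M·[1·(0.344)² + (0.351)²] = M·0.24154.
So M = 0.08744 / 0.24154 = 0.36201 kg.

0.362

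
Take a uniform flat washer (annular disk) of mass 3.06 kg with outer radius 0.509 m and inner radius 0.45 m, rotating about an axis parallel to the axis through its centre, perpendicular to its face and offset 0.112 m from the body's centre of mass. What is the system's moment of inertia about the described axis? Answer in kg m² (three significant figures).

0.745

I_cm = (1/2)M(R²+r²) = (1/2)(3.06)[(0.509)² + (0.45)²] = 0.70622 kg m²; centre at d = 0.112 m, so I = I_cm + Md² gives I = 0.70622 + (3.06)(0.112)² = 0.7446 kg m².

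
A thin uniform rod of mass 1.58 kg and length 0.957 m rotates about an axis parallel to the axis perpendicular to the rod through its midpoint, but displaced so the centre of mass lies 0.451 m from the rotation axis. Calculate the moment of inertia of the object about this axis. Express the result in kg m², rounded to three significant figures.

0.442

I_cm = (1/12)ML² = (1/12)(1.58)(0.957)² = 0.12059 kg m²; centre at d = 0.451 m, so I = I_cm + Md² gives I = 0.12059 + (1.58)(0.451)² = 0.44196 kg m².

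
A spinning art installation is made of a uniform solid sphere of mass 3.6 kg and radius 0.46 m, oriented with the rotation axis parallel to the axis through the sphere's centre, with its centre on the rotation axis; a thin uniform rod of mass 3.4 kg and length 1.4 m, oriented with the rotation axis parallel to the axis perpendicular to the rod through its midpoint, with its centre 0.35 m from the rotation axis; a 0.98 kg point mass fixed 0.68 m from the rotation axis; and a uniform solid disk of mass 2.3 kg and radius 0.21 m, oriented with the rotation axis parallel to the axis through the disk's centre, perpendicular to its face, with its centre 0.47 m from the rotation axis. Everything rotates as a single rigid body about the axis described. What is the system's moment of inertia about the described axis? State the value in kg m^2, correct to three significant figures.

Solid sphere: I_cm = (2/5)MR² = (2/5)(3.6)(0.46)² = 0.3047 kg m^2; axis through the centre, so I = 0.3047 kg m^2.
Thin rod: I_cm = (1/12)ML² = (1/12)(3.4)(1.4)² = 0.55533 kg m^2; centre at d = 0.35 m, so I = I_cm + Md² gives I = 0.55533 + (3.4)(0.35)² = 0.97183 kg m^2.
Point mass: I_cm = 0; centre at d = 0.68 m, so I = I_cm + Md² gives I = 0 + (0.98)(0.68)² = 0.45315 kg m^2.
Solid disk: I_cm = (1/2)MR² = (1/2)(2.3)(0.21)² = 0.050715 kg m^2; centre at d = 0.47 m, so I = I_cm + Md² gives I = 0.050715 + (2.3)(0.47)² = 0.55878 kg m^2.
Total I = 0.3047 + 0.97183 + 0.45315 + 0.55878 = 2.2885 kg m^2.

2.29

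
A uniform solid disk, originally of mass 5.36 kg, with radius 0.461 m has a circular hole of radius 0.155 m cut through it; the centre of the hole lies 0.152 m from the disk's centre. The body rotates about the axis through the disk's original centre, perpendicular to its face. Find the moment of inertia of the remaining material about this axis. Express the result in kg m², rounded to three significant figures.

0.548

Unpierced body about its centre: I₀ = (1/2)MR² = (1/2)(5.36)(0.461)² = 0.56956 kg m².
The removed disk has mass m = M·(r/R)² = (5.36)(0.155/0.461)² = 0.60594 kg (same uniform areal density).
Its moment of inertia about the rotation axis (parallel-axis theorem): I_hole = (1/2)mr² + md² = (1/2)(0.60594)(0.155)² + (0.60594)(0.152)² = 0.021278 kg m².
Treating the hole as negative mass, I = I₀ − I_hole = 0.56956 − 0.021278 = 0.54828 kg m².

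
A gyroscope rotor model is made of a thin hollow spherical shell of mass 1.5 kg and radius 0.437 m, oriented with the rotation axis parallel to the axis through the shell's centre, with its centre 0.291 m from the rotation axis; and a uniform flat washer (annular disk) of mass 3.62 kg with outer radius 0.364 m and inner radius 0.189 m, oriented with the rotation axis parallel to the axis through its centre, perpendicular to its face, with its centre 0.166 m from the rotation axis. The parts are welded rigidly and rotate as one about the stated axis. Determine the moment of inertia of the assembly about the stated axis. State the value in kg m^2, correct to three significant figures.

Spherical shell: I_cm = (2/3)MR² = (2/3)(1.5)(0.437)² = 0.19097 kg m^2; centre at d = 0.291 m, so I = I_cm + Md² gives I = 0.19097 + (1.5)(0.291)² = 0.31799 kg m^2.
Annular disk: I_cm = (1/2)M(R²+r²) = (1/2)(3.62)[(0.364)² + (0.189)²] = 0.30447 kg m^2; centre at d = 0.166 m, so I = I_cm + Md² gives I = 0.30447 + (3.62)(0.166)² = 0.40423 kg m^2.
Total I = 0.31799 + 0.40423 = 0.72222 kg m^2.

0.722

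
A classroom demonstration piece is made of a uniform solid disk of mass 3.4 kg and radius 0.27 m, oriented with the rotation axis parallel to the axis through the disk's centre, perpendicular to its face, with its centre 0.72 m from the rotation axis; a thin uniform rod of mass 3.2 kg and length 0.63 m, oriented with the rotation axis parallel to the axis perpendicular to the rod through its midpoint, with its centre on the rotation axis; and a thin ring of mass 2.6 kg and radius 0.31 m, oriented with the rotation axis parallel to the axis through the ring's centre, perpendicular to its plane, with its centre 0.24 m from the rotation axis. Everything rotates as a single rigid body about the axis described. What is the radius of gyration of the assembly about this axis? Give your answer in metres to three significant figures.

Solid disk: I_cm = (1/2)MR² = (1/2)(3.4)(0.27)² = 0.12393 kg·m²; centre at d = 0.72 m, so the parallel axis theorem gives I = 0.12393 + (3.4)(0.72)² = 1.8865 kg·m².
Thin rod: I_cm = (1/12)ML² = (1/12)(3.2)(0.63)² = 0.10584 kg·m²; axis through the centre, so I = 0.10584 kg·m².
Thin ring: I_cm = MR² = (2.6)(0.31)² = 0.24986 kg·m²; centre at d = 0.24 m, so the parallel axis theorem gives I = 0.24986 + (2.6)(0.24)² = 0.39962 kg·m².
Total I = 2.392 kg·m²; total mass M = 9.2 kg.
k = √(I/M) = √(2.392/9.2) = 0.5099 m.

0.510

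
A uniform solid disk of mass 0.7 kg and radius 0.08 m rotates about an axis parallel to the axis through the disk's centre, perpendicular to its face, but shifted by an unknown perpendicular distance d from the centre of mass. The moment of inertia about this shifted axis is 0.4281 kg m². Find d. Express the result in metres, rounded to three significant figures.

About the centre-of-mass axis, I_cm = (1/2)MR² = (1/2)(0.7)(0.08)² = 0.00224 kg m².
Parallel axis theorem: I = I_cm + Md², so Md² = 0.4281 − 0.00224 = 0.42586 kg m².
d = √(0.42586 / 0.7) = 0.77998 m.

0.780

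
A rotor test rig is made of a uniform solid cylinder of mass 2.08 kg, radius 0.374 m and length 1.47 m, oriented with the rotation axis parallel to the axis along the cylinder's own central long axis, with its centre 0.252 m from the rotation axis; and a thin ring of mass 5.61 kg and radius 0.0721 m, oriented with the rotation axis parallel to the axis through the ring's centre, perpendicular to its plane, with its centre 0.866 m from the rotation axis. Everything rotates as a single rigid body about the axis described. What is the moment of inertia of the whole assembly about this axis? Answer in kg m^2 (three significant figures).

4.51

Solid cylinder: I_cm = (1/2)MR² = (1/2)(2.08)(0.374)² = 0.14547 kg m^2; centre at d = 0.252 m, so the parallel axis theorem gives I = 0.14547 + (2.08)(0.252)² = 0.27756 kg m^2.
Thin ring: I_cm = MR² = (5.61)(0.0721)² = 0.029163 kg m^2; centre at d = 0.866 m, so the parallel axis theorem gives I = 0.029163 + (5.61)(0.866)² = 4.2364 kg m^2.
Total I = 0.27756 + 4.2364 = 4.514 kg m^2.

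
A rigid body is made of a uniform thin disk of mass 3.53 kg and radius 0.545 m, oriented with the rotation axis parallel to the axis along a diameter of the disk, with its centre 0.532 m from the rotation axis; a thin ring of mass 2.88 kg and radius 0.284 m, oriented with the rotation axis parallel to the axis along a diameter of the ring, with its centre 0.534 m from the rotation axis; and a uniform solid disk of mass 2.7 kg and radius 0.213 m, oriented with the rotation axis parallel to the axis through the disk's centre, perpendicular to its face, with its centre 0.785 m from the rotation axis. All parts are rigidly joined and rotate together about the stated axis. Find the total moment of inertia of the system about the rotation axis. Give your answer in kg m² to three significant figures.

Thin disk: I_cm = (1/4)MR² = (1/4)(3.53)(0.545)² = 0.26212 kg m²; centre at d = 0.532 m, so I = I_cm + Md² gives I = 0.26212 + (3.53)(0.532)² = 1.2612 kg m².
Thin ring: I_cm = (1/2)MR² = (1/2)(2.88)(0.284)² = 0.11614 kg m²; centre at d = 0.534 m, so I = I_cm + Md² gives I = 0.11614 + (2.88)(0.534)² = 0.93739 kg m².
Solid disk: I_cm = (1/2)MR² = (1/2)(2.7)(0.213)² = 0.061248 kg m²; centre at d = 0.785 m, so I = I_cm + Md² gives I = 0.061248 + (2.7)(0.785)² = 1.7251 kg m².
Total I = 1.2612 + 0.93739 + 1.7251 = 3.9236 kg m².

3.92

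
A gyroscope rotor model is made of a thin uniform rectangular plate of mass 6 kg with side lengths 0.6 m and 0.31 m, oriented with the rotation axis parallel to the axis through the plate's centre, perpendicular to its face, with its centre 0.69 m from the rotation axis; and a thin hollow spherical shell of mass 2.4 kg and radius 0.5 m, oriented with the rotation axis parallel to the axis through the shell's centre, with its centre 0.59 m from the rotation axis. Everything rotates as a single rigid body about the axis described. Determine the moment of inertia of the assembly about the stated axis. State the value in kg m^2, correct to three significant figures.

Rectangular plate: I_cm = (1/12)M(a²+b²) = (1/12)(6)[(0.6)² + (0.31)²] = 0.22805 kg m^2; centre at d = 0.69 m, so the parallel axis theorem gives I = 0.22805 + (6)(0.69)² = 3.0846 kg m^2.
Spherical shell: I_cm = (2/3)MR² = (2/3)(2.4)(0.5)² = 0.4 kg m^2; centre at d = 0.59 m, so the parallel axis theorem gives I = 0.4 + (2.4)(0.59)² = 1.2354 kg m^2.
Total I = 3.0846 + 1.2354 = 4.3201 kg m^2.

4.32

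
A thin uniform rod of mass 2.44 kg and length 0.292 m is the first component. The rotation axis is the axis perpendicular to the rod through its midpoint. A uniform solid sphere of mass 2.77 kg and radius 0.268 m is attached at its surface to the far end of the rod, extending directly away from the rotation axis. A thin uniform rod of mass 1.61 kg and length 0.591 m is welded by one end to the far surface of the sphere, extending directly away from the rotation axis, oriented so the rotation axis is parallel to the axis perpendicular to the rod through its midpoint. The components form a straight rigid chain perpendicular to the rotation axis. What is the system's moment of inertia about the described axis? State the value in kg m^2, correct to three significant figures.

2.16

Thin rod: I_cm = (1/12)ML² = (1/12)(2.44)(0.292)² = 0.017337 kg m^2; axis through the centre, so I = 0.017337 kg m^2.
Solid sphere: I_cm = (2/5)MR² = (2/5)(2.77)(0.268)² = 0.079581 kg m^2; centre at d = 0.146 + 0.268 = 0.414 m, so the parallel axis theorem gives I = 0.079581 + (2.77)(0.414)² = 0.55435 kg m^2.
Thin rod: I_cm = (1/12)ML² = (1/12)(1.61)(0.591)² = 0.046862 kg m^2; centre at d = 0.146 + 0.268 + 0.268 + 0.2955 = 0.9775 m, so the parallel axis theorem gives I = 0.046862 + (1.61)(0.9775)² = 1.5852 kg m^2.
Total I = 0.017337 + 0.55435 + 1.5852 = 2.1569 kg m^2.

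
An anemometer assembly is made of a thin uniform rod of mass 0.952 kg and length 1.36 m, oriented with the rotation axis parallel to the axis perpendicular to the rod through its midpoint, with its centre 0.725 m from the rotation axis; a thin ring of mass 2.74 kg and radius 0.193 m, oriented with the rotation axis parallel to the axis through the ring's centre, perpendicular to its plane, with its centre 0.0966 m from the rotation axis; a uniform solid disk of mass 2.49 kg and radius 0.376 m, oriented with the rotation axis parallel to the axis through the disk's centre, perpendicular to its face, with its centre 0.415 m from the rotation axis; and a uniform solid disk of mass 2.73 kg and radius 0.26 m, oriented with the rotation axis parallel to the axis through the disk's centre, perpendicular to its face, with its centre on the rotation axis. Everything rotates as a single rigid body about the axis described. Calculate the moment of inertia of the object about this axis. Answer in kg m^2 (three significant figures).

1.47

Thin rod: I_cm = (1/12)ML² = (1/12)(0.952)(1.36)² = 0.14673 kg m^2; centre at d = 0.725 m, so the parallel axis theorem gives I = 0.14673 + (0.952)(0.725)² = 0.64713 kg m^2.
Thin ring: I_cm = MR² = (2.74)(0.193)² = 0.10206 kg m^2; centre at d = 0.0966 m, so the parallel axis theorem gives I = 0.10206 + (2.74)(0.0966)² = 0.12763 kg m^2.
Solid disk: I_cm = (1/2)MR² = (1/2)(2.49)(0.376)² = 0.17601 kg m^2; centre at d = 0.415 m, so the parallel axis theorem gives I = 0.17601 + (2.49)(0.415)² = 0.60485 kg m^2.
Solid disk: I_cm = (1/2)MR² = (1/2)(2.73)(0.26)² = 0.092274 kg m^2; axis through the centre, so I = 0.092274 kg m^2.
Total I = 0.64713 + 0.12763 + 0.60485 + 0.092274 = 1.4719 kg m^2.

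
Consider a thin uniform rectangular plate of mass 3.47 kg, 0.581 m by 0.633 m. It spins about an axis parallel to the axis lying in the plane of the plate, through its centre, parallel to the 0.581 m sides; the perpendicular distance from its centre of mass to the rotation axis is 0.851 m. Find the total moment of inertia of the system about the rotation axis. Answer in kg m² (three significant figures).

2.63

I_cm = (1/12)Mb² = (1/12)(3.47)(0.633)² = 0.11587 kg m²; centre at d = 0.851 m, so I = I_cm + Md² gives I = 0.11587 + (3.47)(0.851)² = 2.6288 kg m².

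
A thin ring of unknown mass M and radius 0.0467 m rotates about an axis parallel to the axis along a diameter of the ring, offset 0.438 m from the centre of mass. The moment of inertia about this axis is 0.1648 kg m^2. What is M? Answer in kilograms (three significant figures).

0.854

I = I_cm + Md² = (1/2)MR² + Md² = M·[0.5·(0.0467)² + (0.438)²] = M·0.19293.
So M = 0.1648 / 0.19293 = 0.85418 kg.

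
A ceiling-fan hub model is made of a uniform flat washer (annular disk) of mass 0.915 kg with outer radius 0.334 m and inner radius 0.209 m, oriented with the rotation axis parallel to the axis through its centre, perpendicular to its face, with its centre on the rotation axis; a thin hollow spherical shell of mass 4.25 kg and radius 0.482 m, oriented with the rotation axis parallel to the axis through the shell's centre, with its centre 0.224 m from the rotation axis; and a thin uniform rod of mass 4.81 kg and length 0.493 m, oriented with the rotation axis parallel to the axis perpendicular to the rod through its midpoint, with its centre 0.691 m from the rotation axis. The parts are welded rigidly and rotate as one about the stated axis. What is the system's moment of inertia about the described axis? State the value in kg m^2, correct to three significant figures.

3.34

Annular disk: I_cm = (1/2)M(R²+r²) = (1/2)(0.915)[(0.334)² + (0.209)²] = 0.071021 kg m^2; axis through the centre, so I = 0.071021 kg m^2.
Spherical shell: I_cm = (2/3)MR² = (2/3)(4.25)(0.482)² = 0.65825 kg m^2; centre at d = 0.224 m, so the parallel axis theorem gives I = 0.65825 + (4.25)(0.224)² = 0.8715 kg m^2.
Thin rod: I_cm = (1/12)ML² = (1/12)(4.81)(0.493)² = 0.097422 kg m^2; centre at d = 0.691 m, so the parallel axis theorem gives I = 0.097422 + (4.81)(0.691)² = 2.3941 kg m^2.
Total I = 0.071021 + 0.8715 + 2.3941 = 3.3366 kg m^2.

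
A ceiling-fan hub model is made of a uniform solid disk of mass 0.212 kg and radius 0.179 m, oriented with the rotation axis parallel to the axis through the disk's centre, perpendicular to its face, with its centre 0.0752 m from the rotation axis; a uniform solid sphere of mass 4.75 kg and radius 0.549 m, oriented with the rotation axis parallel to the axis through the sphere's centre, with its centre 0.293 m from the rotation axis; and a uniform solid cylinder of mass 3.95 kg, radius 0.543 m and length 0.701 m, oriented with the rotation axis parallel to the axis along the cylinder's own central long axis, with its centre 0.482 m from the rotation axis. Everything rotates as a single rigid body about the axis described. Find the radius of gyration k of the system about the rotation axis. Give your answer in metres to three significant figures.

0.528

Solid disk: I_cm = (1/2)MR² = (1/2)(0.212)(0.179)² = 0.0033963 kg m^2; centre at d = 0.0752 m, so the parallel axis theorem gives I = 0.0033963 + (0.212)(0.0752)² = 0.0045952 kg m^2.
Solid sphere: I_cm = (2/5)MR² = (2/5)(4.75)(0.549)² = 0.57266 kg m^2; centre at d = 0.293 m, so the parallel axis theorem gives I = 0.57266 + (4.75)(0.293)² = 0.98044 kg m^2.
Solid cylinder: I_cm = (1/2)MR² = (1/2)(3.95)(0.543)² = 0.58233 kg m^2; centre at d = 0.482 m, so the parallel axis theorem gives I = 0.58233 + (3.95)(0.482)² = 1.5 kg m^2.
Total I = 2.485 kg m^2; total mass M = 8.912 kg.
k = √(I/M) = √(2.485/8.912) = 0.52806 m.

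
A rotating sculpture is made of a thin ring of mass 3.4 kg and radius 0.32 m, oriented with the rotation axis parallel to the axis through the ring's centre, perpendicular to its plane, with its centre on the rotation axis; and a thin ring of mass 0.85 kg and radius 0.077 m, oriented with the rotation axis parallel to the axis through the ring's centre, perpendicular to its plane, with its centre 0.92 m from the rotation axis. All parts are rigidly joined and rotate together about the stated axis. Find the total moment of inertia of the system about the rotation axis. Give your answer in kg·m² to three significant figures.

Thin ring: I_cm = MR² = (3.4)(0.32)² = 0.34816 kg·m²; axis through the centre, so I = 0.34816 kg·m².
Thin ring: I_cm = MR² = (0.85)(0.077)² = 0.0050396 kg·m²; centre at d = 0.92 m, so the parallel axis theorem gives I = 0.0050396 + (0.85)(0.92)² = 0.72448 kg·m².
Total I = 0.34816 + 0.72448 = 1.0726 kg·m².

1.07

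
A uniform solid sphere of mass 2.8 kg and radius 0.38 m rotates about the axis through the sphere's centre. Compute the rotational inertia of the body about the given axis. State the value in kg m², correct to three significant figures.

0.162

I_cm = (2/5)MR² = (2/5)(2.8)(0.38)² = 0.16173 kg m²; axis through the centre, so I = 0.16173 kg m².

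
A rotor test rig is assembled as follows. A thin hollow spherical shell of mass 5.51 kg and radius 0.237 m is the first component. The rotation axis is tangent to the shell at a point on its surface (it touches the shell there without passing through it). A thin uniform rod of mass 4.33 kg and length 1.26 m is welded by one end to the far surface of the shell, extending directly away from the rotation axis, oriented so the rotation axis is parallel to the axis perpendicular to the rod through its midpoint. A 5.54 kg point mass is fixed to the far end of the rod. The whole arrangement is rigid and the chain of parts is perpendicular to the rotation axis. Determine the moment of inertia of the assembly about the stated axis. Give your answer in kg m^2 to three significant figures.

Spherical shell: I_cm = (2/3)MR² = (2/3)(5.51)(0.237)² = 0.20633 kg m^2; centre at d = 0.237 m, so the parallel axis theorem gives I = 0.20633 + (5.51)(0.237)² = 0.51582 kg m^2.
Thin rod: I_cm = (1/12)ML² = (1/12)(4.33)(1.26)² = 0.57286 kg m^2; centre at d = 0.237 + 0.237 + 0.63 = 1.104 m, so the parallel axis theorem gives I = 0.57286 + (4.33)(1.104)² = 5.8503 kg m^2.
Point mass: I_cm = 0; centre at d = 0.237 + 0.237 + 0.63 + 0.63 = 1.734 m, so the parallel axis theorem gives I = 0 + (5.54)(1.734)² = 16.657 kg m^2.
Total I = 0.51582 + 5.8503 + 16.657 = 23.024 kg m^2.

23.0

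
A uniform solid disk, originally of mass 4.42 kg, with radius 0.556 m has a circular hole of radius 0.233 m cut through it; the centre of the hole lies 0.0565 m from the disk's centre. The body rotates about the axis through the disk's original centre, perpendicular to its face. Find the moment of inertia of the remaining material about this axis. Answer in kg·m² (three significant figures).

Unpierced body about its centre: I₀ = (1/2)MR² = (1/2)(4.42)(0.556)² = 0.68319 kg·m².
The removed disk has mass m = M·(r/R)² = (4.42)(0.233/0.556)² = 0.77622 kg (same uniform areal density).
Its moment of inertia about the rotation axis (parallel-axis theorem): I_hole = (1/2)mr² + md² = (1/2)(0.77622)(0.233)² + (0.77622)(0.0565)² = 0.023548 kg·m².
Treating the hole as negative mass, I = I₀ − I_hole = 0.68319 − 0.023548 = 0.65964 kg·m².

0.660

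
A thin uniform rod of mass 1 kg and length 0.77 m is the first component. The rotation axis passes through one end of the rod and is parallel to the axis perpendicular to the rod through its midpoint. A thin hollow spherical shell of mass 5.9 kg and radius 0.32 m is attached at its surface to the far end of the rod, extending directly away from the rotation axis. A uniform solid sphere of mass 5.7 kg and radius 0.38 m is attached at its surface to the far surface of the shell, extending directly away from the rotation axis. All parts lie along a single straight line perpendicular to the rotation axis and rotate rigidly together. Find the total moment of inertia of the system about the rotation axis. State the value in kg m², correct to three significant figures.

26.2

Thin rod: I_cm = (1/12)ML² = (1/12)(1)(0.77)² = 0.049408 kg m²; centre at d = 0.385 m, so I = I_cm + Md² gives I = 0.049408 + (1)(0.385)² = 0.19763 kg m².
Spherical shell: I_cm = (2/3)MR² = (2/3)(5.9)(0.32)² = 0.40277 kg m²; centre at d = 0.385 + 0.385 + 0.32 = 1.09 m, so I = I_cm + Md² gives I = 0.40277 + (5.9)(1.09)² = 7.4126 kg m².
Solid sphere: I_cm = (2/5)MR² = (2/5)(5.7)(0.38)² = 0.32923 kg m²; centre at d = 0.385 + 0.385 + 0.32 + 0.32 + 0.38 = 1.79 m, so I = I_cm + Md² gives I = 0.32923 + (5.7)(1.79)² = 18.593 kg m².
Total I = 0.19763 + 7.4126 + 18.593 = 26.203 kg m².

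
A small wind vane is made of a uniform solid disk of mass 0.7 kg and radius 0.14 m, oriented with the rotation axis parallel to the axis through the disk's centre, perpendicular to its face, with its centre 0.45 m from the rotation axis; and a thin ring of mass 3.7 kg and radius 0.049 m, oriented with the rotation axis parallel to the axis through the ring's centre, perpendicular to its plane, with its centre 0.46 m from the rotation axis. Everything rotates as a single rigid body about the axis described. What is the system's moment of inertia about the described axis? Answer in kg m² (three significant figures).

0.940

Solid disk: I_cm = (1/2)MR² = (1/2)(0.7)(0.14)² = 0.00686 kg m²; centre at d = 0.45 m, so the parallel axis theorem gives I = 0.00686 + (0.7)(0.45)² = 0.14861 kg m².
Thin ring: I_cm = MR² = (3.7)(0.049)² = 0.0088837 kg m²; centre at d = 0.46 m, so the parallel axis theorem gives I = 0.0088837 + (3.7)(0.46)² = 0.7918 kg m².
Total I = 0.14861 + 0.7918 = 0.94041 kg m².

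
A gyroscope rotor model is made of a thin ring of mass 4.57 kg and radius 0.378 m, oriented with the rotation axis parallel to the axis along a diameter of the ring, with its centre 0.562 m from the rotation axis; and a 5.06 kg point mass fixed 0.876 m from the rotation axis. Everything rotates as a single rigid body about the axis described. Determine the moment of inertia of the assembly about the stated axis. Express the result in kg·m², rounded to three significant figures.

Thin ring: I_cm = (1/2)MR² = (1/2)(4.57)(0.378)² = 0.32649 kg·m²; centre at d = 0.562 m, so the parallel axis theorem gives I = 0.32649 + (4.57)(0.562)² = 1.7699 kg·m².
Point mass: I_cm = 0; centre at d = 0.876 m, so the parallel axis theorem gives I = 0 + (5.06)(0.876)² = 3.8829 kg·m².
Total I = 1.7699 + 3.8829 = 5.6528 kg·m².

5.65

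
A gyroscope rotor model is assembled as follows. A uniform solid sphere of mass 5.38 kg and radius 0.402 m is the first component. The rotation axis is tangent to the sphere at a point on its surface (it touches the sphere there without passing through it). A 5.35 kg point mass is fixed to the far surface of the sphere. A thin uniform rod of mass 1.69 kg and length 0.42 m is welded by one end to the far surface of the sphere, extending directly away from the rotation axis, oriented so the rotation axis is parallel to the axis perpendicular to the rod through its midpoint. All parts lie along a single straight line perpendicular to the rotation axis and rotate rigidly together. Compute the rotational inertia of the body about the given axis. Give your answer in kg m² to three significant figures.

Solid sphere: I_cm = (2/5)MR² = (2/5)(5.38)(0.402)² = 0.34777 kg m²; centre at d = 0.402 m, so I = I_cm + Md² gives I = 0.34777 + (5.38)(0.402)² = 1.2172 kg m².
Point mass: I_cm = 0; centre at d = 0.402 + 0.402 = 0.804 m, so I = I_cm + Md² gives I = 0 + (5.35)(0.804)² = 3.4583 kg m².
Thin rod: I_cm = (1/12)ML² = (1/12)(1.69)(0.42)² = 0.024843 kg m²; centre at d = 0.402 + 0.402 + 0.21 = 1.014 m, so I = I_cm + Md² gives I = 0.024843 + (1.69)(1.014)² = 1.7625 kg m².
Total I = 1.2172 + 3.4583 + 1.7625 = 6.438 kg m².

6.44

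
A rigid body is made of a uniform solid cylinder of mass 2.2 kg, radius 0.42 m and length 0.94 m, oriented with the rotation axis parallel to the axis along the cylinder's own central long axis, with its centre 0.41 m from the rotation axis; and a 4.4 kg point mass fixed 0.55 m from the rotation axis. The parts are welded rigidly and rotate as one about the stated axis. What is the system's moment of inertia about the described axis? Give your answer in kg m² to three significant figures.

1.89

Solid cylinder: I_cm = (1/2)MR² = (1/2)(2.2)(0.42)² = 0.19404 kg m²; centre at d = 0.41 m, so I = I_cm + Md² gives I = 0.19404 + (2.2)(0.41)² = 0.56386 kg m².
Point mass: I_cm = 0; centre at d = 0.55 m, so I = I_cm + Md² gives I = 0 + (4.4)(0.55)² = 1.331 kg m².
Total I = 0.56386 + 1.331 = 1.8949 kg m².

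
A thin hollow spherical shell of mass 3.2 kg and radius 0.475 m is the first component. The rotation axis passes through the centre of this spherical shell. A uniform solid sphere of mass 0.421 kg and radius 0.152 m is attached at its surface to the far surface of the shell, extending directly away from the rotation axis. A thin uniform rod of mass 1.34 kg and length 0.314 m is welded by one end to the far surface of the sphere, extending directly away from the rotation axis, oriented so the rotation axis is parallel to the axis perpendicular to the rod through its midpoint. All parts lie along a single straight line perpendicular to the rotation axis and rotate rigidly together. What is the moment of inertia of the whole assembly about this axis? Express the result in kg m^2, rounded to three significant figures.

Spherical shell: I_cm = (2/3)MR² = (2/3)(3.2)(0.475)² = 0.48133 kg m^2; axis through the centre, so I = 0.48133 kg m^2.
Solid sphere: I_cm = (2/5)MR² = (2/5)(0.421)(0.152)² = 0.0038907 kg m^2; centre at d = 0.475 + 0.152 = 0.627 m, so I = I_cm + Md² gives I = 0.0038907 + (0.421)(0.627)² = 0.1694 kg m^2.
Thin rod: I_cm = (1/12)ML² = (1/12)(1.34)(0.314)² = 0.01101 kg m^2; centre at d = 0.475 + 0.152 + 0.152 + 0.157 = 0.936 m, so I = I_cm + Md² gives I = 0.01101 + (1.34)(0.936)² = 1.185 kg m^2.
Total I = 0.48133 + 0.1694 + 1.185 = 1.8357 kg m^2.

1.84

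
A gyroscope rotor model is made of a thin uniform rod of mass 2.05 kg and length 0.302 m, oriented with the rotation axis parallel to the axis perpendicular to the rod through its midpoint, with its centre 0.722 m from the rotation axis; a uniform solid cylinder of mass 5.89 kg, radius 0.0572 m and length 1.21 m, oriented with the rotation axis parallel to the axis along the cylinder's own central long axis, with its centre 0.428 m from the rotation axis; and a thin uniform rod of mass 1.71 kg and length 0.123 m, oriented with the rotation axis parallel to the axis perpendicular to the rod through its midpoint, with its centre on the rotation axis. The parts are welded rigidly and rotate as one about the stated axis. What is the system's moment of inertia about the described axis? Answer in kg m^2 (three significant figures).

2.17

Thin rod: I_cm = (1/12)ML² = (1/12)(2.05)(0.302)² = 0.015581 kg m^2; centre at d = 0.722 m, so I = I_cm + Md² gives I = 0.015581 + (2.05)(0.722)² = 1.0842 kg m^2.
Solid cylinder: I_cm = (1/2)MR² = (1/2)(5.89)(0.0572)² = 0.0096356 kg m^2; centre at d = 0.428 m, so I = I_cm + Md² gives I = 0.0096356 + (5.89)(0.428)² = 1.0886 kg m^2.
Thin rod: I_cm = (1/12)ML² = (1/12)(1.71)(0.123)² = 0.0021559 kg m^2; axis through the centre, so I = 0.0021559 kg m^2.
Total I = 1.0842 + 1.0886 + 0.0021559 = 2.175 kg m^2.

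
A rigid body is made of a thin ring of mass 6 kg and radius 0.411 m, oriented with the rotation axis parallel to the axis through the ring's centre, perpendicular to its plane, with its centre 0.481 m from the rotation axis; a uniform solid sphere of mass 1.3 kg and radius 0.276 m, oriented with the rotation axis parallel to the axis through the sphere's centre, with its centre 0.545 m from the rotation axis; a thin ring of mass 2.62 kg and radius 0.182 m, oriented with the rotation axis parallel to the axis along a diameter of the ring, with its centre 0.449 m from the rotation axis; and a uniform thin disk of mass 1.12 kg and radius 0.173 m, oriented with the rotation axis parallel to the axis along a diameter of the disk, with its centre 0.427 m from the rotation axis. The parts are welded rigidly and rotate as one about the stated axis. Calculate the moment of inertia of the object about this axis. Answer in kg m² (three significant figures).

Thin ring: I_cm = MR² = (6)(0.411)² = 1.0135 kg m²; centre at d = 0.481 m, so the parallel axis theorem gives I = 1.0135 + (6)(0.481)² = 2.4017 kg m².
Solid sphere: I_cm = (2/5)MR² = (2/5)(1.3)(0.276)² = 0.039612 kg m²; centre at d = 0.545 m, so the parallel axis theorem gives I = 0.039612 + (1.3)(0.545)² = 0.42574 kg m².
Thin ring: I_cm = (1/2)MR² = (1/2)(2.62)(0.182)² = 0.043392 kg m²; centre at d = 0.449 m, so the parallel axis theorem gives I = 0.043392 + (2.62)(0.449)² = 0.57159 kg m².
Thin disk: I_cm = (1/4)MR² = (1/4)(1.12)(0.173)² = 0.0083801 kg m²; centre at d = 0.427 m, so the parallel axis theorem gives I = 0.0083801 + (1.12)(0.427)² = 0.21259 kg m².
Total I = 2.4017 + 0.42574 + 0.57159 + 0.21259 = 3.6116 kg m².

3.61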